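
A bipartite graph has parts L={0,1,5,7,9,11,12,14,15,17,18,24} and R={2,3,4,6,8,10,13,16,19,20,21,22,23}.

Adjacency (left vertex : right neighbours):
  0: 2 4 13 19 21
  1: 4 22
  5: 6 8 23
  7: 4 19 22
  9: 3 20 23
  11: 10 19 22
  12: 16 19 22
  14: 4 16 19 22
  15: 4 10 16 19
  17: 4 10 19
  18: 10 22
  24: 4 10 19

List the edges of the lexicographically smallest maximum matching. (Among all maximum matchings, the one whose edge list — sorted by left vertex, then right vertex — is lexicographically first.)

Lex-smallest maximum matching: {(0,2), (1,4), (5,6), (7,19), (9,3), (11,10), (12,16), (14,22)}

|M| = 8 (so the lex-smallest maximum matching has 8 edges)
process left vertices in ascending order; for each, take the smallest-labelled available neighbour that still permits 8 edges overall, or leave it unmatched if none does
lex-smallest matching: {0-2, 1-4, 5-6, 7-19, 9-3, 11-10, 12-16, 14-22}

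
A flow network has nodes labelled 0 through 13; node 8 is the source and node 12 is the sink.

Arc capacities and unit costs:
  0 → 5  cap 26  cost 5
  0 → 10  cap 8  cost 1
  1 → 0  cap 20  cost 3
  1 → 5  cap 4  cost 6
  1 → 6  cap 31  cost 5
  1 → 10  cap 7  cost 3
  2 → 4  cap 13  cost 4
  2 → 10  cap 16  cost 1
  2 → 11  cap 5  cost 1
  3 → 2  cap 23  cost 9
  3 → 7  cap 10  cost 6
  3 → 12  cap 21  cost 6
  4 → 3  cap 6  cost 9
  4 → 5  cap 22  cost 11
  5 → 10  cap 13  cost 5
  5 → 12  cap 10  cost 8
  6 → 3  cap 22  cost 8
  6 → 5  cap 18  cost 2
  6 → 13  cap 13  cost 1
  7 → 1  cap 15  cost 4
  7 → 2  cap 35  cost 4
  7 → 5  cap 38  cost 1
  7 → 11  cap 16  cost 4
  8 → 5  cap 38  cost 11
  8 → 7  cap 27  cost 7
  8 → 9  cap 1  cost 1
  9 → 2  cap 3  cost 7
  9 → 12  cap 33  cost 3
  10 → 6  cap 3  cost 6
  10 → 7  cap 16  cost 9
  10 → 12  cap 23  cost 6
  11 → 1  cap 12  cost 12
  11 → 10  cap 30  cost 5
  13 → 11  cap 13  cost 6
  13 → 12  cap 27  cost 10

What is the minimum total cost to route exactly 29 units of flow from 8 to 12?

shortest-cost path #1: 8→9→12 push 1 @ unit cost 4 (adds 4)
shortest-cost path #2: 8→7→5→12 push 10 @ unit cost 16 (adds 160)
shortest-cost path #3: 8→7→2→10→12 push 16 @ unit cost 18 (adds 288)
shortest-cost path #4: 8→7→5→10→12 push 1 @ unit cost 19 (adds 19)
shortest-cost path #5: 8→5→10→12 push 1 @ unit cost 22 (adds 22)
total cost = 493

Minimum cost for 29 units: 493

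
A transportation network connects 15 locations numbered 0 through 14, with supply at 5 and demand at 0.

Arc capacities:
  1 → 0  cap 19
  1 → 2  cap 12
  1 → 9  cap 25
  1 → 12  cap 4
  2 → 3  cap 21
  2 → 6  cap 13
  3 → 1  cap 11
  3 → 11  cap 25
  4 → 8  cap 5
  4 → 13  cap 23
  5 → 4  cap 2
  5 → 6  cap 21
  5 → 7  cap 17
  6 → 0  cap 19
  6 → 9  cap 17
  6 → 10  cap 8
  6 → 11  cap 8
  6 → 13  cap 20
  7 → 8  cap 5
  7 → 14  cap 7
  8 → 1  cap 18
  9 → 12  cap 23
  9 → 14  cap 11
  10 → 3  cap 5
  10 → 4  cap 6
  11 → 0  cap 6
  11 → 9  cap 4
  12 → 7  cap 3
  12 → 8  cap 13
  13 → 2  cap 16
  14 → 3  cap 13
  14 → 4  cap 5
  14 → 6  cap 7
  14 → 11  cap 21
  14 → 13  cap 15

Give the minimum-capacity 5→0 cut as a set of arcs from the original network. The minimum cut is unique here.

augment #1: 5→6→0 push 19
augment #2: 5→6→11→0 push 2
augment #3: 5→4→8→1→0 push 2
augment #4: 5→7→8→1→0 push 5
augment #5: 5→7→14→11→0 push 4
augment #6: 5→7→14→3→1→0 push 3
max flow = 35; residual-reachable set from 5 gives S-side
cut edges (S→T): {(5,4), (5,6), (7,8), (7,14)} total cap 35

Min-cut arcs: {(5,4), (5,6), (7,8), (7,14)} (total capacity 35)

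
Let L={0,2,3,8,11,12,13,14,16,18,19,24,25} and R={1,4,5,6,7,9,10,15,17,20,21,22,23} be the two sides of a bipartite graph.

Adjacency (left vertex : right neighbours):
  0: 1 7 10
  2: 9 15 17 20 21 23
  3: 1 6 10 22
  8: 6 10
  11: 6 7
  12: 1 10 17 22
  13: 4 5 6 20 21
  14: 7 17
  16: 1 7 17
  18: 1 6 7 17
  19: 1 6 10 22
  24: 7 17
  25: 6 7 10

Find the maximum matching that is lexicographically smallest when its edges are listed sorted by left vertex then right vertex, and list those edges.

|M| = 8 (so the lex-smallest maximum matching has 8 edges)
process left vertices in ascending order; for each, take the smallest-labelled available neighbour that still permits 8 edges overall, or leave it unmatched if none does
lex-smallest matching: {0-1, 2-9, 3-6, 8-10, 11-7, 12-17, 13-4, 19-22}

Lex-smallest maximum matching: {(0,1), (2,9), (3,6), (8,10), (11,7), (12,17), (13,4), (19,22)}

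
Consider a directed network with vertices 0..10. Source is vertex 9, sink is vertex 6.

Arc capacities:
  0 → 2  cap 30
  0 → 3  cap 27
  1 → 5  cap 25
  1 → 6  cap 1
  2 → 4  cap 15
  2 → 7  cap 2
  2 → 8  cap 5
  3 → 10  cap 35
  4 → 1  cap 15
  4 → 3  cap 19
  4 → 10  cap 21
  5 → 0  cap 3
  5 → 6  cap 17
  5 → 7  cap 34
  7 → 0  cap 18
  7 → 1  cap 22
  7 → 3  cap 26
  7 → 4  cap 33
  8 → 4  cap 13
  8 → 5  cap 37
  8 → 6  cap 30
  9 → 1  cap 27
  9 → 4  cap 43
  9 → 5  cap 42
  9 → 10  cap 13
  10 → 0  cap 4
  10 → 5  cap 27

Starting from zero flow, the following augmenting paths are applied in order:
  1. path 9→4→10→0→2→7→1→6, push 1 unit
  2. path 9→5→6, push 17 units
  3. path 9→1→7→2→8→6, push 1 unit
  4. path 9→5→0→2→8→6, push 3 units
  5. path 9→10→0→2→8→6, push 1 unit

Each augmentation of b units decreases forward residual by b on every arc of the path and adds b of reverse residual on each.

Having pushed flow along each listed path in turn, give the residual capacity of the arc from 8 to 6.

after path 1 (9→4→10→0→2→7→1→6, push 1): res(8,6)=30
after path 2 (9→5→6, push 17): res(8,6)=30
after path 3 (9→1→7→2→8→6, push 1): res(8,6)=29
after path 4 (9→5→0→2→8→6, push 3): res(8,6)=26
after path 5 (9→10→0→2→8→6, push 1): res(8,6)=25

Residual capacity of (8,6): 25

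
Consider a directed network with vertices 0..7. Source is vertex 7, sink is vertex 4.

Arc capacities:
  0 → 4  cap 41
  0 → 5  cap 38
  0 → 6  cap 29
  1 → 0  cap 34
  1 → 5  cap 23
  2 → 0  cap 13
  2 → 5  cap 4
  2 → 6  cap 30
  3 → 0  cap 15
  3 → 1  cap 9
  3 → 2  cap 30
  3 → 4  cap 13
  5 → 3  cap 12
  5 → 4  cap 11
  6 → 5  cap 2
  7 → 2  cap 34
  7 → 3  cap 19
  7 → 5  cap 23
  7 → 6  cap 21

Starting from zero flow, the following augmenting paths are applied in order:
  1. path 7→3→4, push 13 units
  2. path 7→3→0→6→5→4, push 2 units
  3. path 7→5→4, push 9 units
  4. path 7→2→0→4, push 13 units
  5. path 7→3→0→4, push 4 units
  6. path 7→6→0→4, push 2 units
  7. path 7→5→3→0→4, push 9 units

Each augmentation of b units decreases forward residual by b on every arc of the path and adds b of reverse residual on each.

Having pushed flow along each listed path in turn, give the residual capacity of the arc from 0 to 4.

after path 1 (7→3→4, push 13): res(0,4)=41
after path 2 (7→3→0→6→5→4, push 2): res(0,4)=41
after path 3 (7→5→4, push 9): res(0,4)=41
after path 4 (7→2→0→4, push 13): res(0,4)=28
after path 5 (7→3→0→4, push 4): res(0,4)=24
after path 6 (7→6→0→4, push 2): res(0,4)=22
after path 7 (7→5→3→0→4, push 9): res(0,4)=13

Residual capacity of (0,4): 13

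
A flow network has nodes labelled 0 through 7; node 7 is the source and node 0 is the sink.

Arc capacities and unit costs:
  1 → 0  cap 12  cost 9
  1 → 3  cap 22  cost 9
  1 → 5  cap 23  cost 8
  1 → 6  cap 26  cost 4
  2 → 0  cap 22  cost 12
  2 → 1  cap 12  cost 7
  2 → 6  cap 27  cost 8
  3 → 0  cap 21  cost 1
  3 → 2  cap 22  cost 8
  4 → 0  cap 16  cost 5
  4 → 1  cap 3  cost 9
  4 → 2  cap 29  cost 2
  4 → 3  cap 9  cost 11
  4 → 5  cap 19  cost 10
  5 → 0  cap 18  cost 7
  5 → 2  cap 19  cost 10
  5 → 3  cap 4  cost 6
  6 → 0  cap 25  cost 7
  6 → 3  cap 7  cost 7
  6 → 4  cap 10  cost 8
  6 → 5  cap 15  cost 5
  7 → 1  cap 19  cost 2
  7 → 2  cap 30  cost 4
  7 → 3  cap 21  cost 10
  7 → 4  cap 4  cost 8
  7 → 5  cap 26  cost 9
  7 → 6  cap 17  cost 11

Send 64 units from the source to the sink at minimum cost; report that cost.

Minimum cost for 64 units: 826

shortest-cost path #1: 7→1→0 push 12 @ unit cost 11 (adds 132)
shortest-cost path #2: 7→3→0 push 21 @ unit cost 11 (adds 231)
shortest-cost path #3: 7→4→0 push 4 @ unit cost 13 (adds 52)
shortest-cost path #4: 7→1→6→0 push 7 @ unit cost 13 (adds 91)
shortest-cost path #5: 7→2→0 push 20 @ unit cost 16 (adds 320)
total cost = 826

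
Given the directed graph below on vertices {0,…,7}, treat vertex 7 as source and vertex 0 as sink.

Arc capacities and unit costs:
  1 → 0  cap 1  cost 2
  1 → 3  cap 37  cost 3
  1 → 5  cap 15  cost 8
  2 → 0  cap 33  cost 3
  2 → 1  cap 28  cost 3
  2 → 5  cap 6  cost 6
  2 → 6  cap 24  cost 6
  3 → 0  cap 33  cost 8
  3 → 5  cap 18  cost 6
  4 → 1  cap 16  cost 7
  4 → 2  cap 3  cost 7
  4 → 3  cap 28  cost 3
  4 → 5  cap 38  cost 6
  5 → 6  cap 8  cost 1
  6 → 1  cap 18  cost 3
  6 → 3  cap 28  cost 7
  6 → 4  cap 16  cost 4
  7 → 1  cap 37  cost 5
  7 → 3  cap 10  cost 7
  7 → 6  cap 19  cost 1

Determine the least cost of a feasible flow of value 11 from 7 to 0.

shortest-cost path #1: 7→6→1→0 push 1 @ unit cost 6 (adds 6)
shortest-cost path #2: 7→3→0 push 10 @ unit cost 15 (adds 150)
total cost = 156

Minimum cost for 11 units: 156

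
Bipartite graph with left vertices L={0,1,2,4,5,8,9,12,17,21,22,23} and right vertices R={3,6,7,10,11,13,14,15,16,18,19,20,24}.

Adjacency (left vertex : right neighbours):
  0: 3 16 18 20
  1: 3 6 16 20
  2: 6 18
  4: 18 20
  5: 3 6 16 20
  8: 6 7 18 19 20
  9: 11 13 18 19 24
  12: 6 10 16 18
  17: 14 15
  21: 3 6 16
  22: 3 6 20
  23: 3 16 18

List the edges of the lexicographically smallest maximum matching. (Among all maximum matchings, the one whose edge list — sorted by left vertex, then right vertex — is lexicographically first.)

Lex-smallest maximum matching: {(0,3), (1,6), (2,18), (4,20), (5,16), (8,7), (9,11), (12,10), (17,14)}

|M| = 9 (so the lex-smallest maximum matching has 9 edges)
process left vertices in ascending order; for each, take the smallest-labelled available neighbour that still permits 9 edges overall, or leave it unmatched if none does
lex-smallest matching: {0-3, 1-6, 2-18, 4-20, 5-16, 8-7, 9-11, 12-10, 17-14}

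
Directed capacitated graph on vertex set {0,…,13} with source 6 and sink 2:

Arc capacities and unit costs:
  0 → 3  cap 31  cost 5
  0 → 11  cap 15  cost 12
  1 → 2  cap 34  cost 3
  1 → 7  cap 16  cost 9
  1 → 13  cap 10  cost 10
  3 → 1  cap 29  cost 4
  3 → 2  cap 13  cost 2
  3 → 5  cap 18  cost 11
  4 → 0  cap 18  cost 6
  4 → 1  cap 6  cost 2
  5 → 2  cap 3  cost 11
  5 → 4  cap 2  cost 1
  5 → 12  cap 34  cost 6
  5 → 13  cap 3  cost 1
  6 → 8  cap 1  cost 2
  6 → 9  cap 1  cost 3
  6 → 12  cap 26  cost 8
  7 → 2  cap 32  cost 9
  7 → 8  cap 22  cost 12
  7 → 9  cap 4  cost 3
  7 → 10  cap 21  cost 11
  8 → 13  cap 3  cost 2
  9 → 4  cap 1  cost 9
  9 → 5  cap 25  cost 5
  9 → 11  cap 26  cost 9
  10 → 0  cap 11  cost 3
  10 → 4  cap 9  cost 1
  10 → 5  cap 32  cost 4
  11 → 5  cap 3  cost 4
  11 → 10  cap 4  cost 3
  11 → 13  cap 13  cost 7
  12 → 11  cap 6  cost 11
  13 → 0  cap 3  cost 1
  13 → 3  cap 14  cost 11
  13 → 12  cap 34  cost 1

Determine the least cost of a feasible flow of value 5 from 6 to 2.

shortest-cost path #1: 6→8→13→0→3→2 push 1 @ unit cost 12 (adds 12)
shortest-cost path #2: 6→9→5→4→1→2 push 1 @ unit cost 14 (adds 14)
shortest-cost path #3: 6→12→11→10→4→1→2 push 3 @ unit cost 28 (adds 84)
total cost = 110

Minimum cost for 5 units: 110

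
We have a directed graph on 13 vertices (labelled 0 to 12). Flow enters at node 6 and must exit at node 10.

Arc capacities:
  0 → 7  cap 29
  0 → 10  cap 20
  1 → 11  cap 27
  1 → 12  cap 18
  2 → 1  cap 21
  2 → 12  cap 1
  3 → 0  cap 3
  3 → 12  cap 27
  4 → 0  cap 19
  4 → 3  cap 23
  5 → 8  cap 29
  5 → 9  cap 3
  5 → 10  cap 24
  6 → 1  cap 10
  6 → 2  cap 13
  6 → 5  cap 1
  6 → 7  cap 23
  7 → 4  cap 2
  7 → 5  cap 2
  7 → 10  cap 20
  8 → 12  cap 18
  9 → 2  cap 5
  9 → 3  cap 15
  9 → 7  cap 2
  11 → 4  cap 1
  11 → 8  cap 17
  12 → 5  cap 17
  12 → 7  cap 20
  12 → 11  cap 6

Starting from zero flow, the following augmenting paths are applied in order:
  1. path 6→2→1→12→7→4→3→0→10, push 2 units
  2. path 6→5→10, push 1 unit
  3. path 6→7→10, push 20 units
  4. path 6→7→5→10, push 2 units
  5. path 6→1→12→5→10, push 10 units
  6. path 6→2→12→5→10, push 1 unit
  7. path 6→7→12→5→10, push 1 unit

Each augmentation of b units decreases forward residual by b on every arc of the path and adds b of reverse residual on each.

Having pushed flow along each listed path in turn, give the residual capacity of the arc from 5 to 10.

Residual capacity of (5,10): 9

after path 1 (6→2→1→12→7→4→3→0→10, push 2): res(5,10)=24
after path 2 (6→5→10, push 1): res(5,10)=23
after path 3 (6→7→10, push 20): res(5,10)=23
after path 4 (6→7→5→10, push 2): res(5,10)=21
after path 5 (6→1→12→5→10, push 10): res(5,10)=11
after path 6 (6→2→12→5→10, push 1): res(5,10)=10
after path 7 (6→7→12→5→10, push 1): res(5,10)=9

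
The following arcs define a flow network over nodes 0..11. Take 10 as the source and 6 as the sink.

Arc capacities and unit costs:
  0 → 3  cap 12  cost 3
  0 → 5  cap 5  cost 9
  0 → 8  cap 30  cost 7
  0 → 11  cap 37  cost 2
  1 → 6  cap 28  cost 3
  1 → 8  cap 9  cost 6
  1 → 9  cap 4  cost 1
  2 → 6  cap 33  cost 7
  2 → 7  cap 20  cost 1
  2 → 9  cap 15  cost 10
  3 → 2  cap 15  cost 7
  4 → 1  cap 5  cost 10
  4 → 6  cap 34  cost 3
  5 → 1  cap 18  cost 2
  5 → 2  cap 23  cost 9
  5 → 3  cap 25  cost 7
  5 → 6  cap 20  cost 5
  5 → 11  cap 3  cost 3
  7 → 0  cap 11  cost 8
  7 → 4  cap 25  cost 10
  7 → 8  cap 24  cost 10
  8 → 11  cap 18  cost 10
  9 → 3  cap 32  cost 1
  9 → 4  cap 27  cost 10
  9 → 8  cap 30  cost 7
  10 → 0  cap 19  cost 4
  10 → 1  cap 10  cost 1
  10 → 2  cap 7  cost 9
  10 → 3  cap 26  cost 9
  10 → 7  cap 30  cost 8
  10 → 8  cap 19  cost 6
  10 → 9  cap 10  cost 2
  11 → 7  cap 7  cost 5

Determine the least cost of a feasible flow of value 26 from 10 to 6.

Minimum cost for 26 units: 286

shortest-cost path #1: 10→1→6 push 10 @ unit cost 4 (adds 40)
shortest-cost path #2: 10→9→4→6 push 10 @ unit cost 15 (adds 150)
shortest-cost path #3: 10→2→6 push 6 @ unit cost 16 (adds 96)
total cost = 286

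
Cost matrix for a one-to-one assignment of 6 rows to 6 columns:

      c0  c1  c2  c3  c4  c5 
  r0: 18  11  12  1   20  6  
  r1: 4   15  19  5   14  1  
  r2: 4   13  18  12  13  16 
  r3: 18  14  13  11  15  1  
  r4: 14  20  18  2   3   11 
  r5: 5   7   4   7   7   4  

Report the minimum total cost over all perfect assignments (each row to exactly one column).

optimal assignment: row0→col3 (cost 1), row1→col0 (cost 4), row2→col1 (cost 13), row3→col5 (cost 1), row4→col4 (cost 3), row5→col2 (cost 4)
total = 1 + 4 + 13 + 1 + 3 + 4 = 26

Minimum assignment cost: 26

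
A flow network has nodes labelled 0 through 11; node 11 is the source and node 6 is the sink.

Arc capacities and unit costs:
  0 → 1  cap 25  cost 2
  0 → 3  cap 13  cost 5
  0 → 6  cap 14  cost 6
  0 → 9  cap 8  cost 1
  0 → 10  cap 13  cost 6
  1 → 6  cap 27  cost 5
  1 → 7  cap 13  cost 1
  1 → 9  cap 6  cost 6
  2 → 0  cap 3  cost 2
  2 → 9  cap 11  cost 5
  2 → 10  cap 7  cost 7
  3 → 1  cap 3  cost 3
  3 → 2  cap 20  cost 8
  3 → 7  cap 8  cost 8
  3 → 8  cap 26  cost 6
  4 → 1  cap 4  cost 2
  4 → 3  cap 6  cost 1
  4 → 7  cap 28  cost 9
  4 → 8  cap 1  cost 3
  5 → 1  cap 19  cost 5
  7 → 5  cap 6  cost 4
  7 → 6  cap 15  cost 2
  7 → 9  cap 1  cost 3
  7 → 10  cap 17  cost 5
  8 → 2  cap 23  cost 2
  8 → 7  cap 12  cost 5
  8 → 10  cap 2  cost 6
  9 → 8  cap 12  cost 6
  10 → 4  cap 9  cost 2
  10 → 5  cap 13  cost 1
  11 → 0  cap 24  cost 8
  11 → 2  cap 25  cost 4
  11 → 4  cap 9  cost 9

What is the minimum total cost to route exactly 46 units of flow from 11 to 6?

Minimum cost for 46 units: 742

shortest-cost path #1: 11→2→0→1→7→6 push 3 @ unit cost 11 (adds 33)
shortest-cost path #2: 11→0→1→7→6 push 10 @ unit cost 13 (adds 130)
shortest-cost path #3: 11→0→6 push 14 @ unit cost 14 (adds 196)
shortest-cost path #4: 11→4→1→6 push 4 @ unit cost 16 (adds 64)
shortest-cost path #5: 11→4→3→1→6 push 3 @ unit cost 18 (adds 54)
shortest-cost path #6: 11→4→8→7→6 push 1 @ unit cost 19 (adds 19)
shortest-cost path #7: 11→4→7→6 push 1 @ unit cost 20 (adds 20)
shortest-cost path #8: 11→2→10→5→1→6 push 7 @ unit cost 22 (adds 154)
shortest-cost path #9: 11→2→9→8→7→1→6 push 3 @ unit cost 24 (adds 72)
total cost = 742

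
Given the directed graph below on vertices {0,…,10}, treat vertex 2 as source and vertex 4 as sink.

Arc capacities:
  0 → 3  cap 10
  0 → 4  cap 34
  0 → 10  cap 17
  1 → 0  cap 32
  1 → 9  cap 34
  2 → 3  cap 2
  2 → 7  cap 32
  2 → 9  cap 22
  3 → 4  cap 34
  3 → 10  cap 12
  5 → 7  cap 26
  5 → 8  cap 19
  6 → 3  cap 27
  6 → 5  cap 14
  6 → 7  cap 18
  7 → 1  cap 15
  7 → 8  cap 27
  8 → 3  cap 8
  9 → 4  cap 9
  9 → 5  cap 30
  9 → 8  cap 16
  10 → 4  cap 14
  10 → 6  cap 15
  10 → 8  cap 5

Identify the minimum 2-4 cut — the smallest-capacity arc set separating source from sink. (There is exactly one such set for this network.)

Min-cut arcs: {(2,3), (7,1), (8,3), (9,4)} (total capacity 34)

augment #1: 2→3→4 push 2
augment #2: 2→9→4 push 9
augment #3: 2→7→1→0→4 push 15
augment #4: 2→7→8→3→4 push 8
max flow = 34; residual-reachable set from 2 gives S-side
cut edges (S→T): {(2,3), (7,1), (8,3), (9,4)} total cap 34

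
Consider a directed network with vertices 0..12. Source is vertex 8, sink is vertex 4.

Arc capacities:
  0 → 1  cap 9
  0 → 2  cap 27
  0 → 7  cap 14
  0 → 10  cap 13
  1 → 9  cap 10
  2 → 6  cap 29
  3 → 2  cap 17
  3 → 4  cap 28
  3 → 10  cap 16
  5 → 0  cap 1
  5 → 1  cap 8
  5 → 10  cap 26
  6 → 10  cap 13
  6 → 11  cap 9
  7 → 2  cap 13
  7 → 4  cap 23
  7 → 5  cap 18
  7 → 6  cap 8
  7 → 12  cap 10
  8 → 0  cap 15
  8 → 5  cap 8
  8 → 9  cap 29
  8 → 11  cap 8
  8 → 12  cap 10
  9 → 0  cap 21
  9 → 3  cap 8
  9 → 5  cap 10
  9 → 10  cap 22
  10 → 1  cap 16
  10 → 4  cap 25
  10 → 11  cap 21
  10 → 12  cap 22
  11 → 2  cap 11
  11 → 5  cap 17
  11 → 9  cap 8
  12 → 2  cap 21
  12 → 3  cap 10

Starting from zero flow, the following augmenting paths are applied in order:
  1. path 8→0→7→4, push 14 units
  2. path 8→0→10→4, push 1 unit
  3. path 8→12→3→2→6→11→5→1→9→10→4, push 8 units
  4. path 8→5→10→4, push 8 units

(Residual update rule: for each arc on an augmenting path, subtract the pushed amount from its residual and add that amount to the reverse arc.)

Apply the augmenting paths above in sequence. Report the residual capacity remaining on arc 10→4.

Residual capacity of (10,4): 8

after path 1 (8→0→7→4, push 14): res(10,4)=25
after path 2 (8→0→10→4, push 1): res(10,4)=24
after path 3 (8→12→3→2→6→11→5→1→9→10→4, push 8): res(10,4)=16
after path 4 (8→5→10→4, push 8): res(10,4)=8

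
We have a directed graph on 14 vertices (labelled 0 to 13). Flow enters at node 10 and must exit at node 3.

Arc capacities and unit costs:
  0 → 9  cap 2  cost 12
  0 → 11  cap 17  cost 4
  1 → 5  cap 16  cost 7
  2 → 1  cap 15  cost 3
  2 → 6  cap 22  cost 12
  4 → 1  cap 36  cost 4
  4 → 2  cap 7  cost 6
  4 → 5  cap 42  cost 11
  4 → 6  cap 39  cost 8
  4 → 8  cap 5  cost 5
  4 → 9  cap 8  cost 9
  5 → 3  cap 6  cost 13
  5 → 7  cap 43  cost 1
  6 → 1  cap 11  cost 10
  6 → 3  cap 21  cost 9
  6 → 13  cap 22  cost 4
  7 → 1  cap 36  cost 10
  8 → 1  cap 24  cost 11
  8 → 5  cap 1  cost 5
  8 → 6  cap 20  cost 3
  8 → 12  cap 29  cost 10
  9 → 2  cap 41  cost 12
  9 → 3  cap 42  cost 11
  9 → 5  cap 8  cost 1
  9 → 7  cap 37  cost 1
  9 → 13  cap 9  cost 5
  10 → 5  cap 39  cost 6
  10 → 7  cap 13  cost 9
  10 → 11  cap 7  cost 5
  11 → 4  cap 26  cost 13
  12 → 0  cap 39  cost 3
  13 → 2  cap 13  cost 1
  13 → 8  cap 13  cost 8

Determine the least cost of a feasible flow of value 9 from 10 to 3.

shortest-cost path #1: 10→5→3 push 6 @ unit cost 19 (adds 114)
shortest-cost path #2: 10→11→4→6→3 push 3 @ unit cost 35 (adds 105)
total cost = 219

Minimum cost for 9 units: 219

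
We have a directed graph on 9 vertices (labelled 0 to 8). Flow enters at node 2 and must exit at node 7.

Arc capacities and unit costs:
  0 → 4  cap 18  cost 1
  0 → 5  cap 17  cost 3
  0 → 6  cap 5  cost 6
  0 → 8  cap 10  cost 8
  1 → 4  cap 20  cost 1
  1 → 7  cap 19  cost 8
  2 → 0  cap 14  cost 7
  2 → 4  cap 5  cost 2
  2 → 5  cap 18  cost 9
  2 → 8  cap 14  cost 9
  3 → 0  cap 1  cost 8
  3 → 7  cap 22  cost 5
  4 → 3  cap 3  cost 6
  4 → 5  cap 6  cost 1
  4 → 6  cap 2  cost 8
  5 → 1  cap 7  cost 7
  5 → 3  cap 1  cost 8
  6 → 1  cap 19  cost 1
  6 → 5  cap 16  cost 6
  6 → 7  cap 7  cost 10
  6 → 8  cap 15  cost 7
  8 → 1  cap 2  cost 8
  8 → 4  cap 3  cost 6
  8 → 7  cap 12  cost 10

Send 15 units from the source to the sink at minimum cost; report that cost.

Minimum cost for 15 units: 263

shortest-cost path #1: 2→4→3→7 push 3 @ unit cost 13 (adds 39)
shortest-cost path #2: 2→4→5→3→7 push 1 @ unit cost 16 (adds 16)
shortest-cost path #3: 2→4→5→1→7 push 1 @ unit cost 18 (adds 18)
shortest-cost path #4: 2→8→7 push 10 @ unit cost 19 (adds 190)
total cost = 263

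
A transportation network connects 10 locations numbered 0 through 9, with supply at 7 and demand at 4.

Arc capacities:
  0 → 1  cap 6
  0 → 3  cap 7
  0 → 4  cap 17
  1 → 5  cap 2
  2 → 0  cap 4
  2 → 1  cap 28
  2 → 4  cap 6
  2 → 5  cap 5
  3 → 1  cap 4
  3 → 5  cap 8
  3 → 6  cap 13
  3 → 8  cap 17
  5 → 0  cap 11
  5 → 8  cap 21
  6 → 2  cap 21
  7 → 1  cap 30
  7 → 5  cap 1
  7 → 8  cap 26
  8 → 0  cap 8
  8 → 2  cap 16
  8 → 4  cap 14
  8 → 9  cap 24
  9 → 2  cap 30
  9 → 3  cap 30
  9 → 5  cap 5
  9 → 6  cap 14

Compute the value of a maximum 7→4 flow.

augment #1: 7→8→4 bottleneck 14, total now 14
augment #2: 7→5→0→4 bottleneck 1, total now 15
augment #3: 7→8→0→4 bottleneck 8, total now 23
augment #4: 7→8→2→4 bottleneck 4, total now 27
augment #5: 7→1→5→0→4 bottleneck 2, total now 29

Maximum flow value: 29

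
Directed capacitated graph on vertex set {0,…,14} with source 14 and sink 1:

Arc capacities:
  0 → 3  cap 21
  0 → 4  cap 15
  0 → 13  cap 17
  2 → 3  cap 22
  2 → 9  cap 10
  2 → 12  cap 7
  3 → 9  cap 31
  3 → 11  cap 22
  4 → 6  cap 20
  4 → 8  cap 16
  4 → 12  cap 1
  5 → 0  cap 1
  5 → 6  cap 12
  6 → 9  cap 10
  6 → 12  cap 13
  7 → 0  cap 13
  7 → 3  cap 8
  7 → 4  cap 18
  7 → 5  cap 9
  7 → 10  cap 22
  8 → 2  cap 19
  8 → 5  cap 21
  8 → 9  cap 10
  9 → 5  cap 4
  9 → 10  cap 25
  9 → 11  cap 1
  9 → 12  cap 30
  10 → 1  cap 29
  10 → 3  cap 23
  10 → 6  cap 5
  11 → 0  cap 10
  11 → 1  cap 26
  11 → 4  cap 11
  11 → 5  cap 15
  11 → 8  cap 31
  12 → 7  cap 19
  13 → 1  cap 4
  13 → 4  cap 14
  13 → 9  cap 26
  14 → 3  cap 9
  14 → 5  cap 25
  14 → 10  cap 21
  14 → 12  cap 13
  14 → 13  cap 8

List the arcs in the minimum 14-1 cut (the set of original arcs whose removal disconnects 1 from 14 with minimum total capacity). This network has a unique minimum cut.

Min-cut arcs: {(3,11), (9,11), (10,1), (13,1)} (total capacity 56)

augment #1: 14→10→1 push 21
augment #2: 14→13→1 push 4
augment #3: 14→3→11→1 push 9
augment #4: 14→12→7→10→1 push 8
augment #5: 14→13→9→11→1 push 1
augment #6: 14→5→0→3→11→1 push 1
augment #7: 14→12→7→3→11→1 push 5
augment #8: 14→13→9→10→3→11→1 push 3
augment #9: 14→5→6→9→10→3→11→1 push 4
max flow = 56; residual-reachable set from 14 gives S-side
cut edges (S→T): {(3,11), (9,11), (10,1), (13,1)} total cap 56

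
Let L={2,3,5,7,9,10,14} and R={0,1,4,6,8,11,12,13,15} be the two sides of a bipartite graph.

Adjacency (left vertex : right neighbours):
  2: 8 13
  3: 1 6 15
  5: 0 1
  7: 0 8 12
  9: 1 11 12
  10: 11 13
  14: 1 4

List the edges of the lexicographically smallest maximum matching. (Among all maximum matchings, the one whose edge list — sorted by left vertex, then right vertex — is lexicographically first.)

|M| = 7 (so the lex-smallest maximum matching has 7 edges)
process left vertices in ascending order; for each, take the smallest-labelled available neighbour that still permits 7 edges overall, or leave it unmatched if none does
lex-smallest matching: {2-8, 3-1, 5-0, 7-12, 9-11, 10-13, 14-4}

Lex-smallest maximum matching: {(2,8), (3,1), (5,0), (7,12), (9,11), (10,13), (14,4)}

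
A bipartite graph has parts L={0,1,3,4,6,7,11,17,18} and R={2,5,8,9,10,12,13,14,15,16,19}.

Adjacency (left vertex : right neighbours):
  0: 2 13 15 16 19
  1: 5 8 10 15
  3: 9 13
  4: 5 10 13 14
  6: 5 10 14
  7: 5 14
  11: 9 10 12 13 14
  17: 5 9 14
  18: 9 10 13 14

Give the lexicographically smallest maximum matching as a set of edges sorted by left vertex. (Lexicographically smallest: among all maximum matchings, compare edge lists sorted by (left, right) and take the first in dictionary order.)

|M| = 8 (so the lex-smallest maximum matching has 8 edges)
process left vertices in ascending order; for each, take the smallest-labelled available neighbour that still permits 8 edges overall, or leave it unmatched if none does
lex-smallest matching: {0-2, 1-8, 3-9, 4-5, 6-10, 7-14, 11-12, 18-13}

Lex-smallest maximum matching: {(0,2), (1,8), (3,9), (4,5), (6,10), (7,14), (11,12), (18,13)}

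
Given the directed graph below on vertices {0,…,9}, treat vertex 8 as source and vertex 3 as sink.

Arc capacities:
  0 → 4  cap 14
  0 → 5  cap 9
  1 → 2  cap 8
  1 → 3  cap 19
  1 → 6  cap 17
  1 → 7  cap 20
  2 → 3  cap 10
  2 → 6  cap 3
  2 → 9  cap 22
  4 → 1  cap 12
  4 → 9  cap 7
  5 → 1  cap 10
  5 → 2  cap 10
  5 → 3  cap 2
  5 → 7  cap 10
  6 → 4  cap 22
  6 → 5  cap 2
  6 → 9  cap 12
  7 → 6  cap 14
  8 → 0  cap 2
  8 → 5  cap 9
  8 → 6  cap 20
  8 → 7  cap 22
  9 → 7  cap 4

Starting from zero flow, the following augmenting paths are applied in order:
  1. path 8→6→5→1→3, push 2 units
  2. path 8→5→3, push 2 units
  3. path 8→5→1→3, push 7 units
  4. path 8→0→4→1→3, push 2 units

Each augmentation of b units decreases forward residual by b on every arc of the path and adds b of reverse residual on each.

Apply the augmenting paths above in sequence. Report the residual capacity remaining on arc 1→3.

after path 1 (8→6→5→1→3, push 2): res(1,3)=17
after path 2 (8→5→3, push 2): res(1,3)=17
after path 3 (8→5→1→3, push 7): res(1,3)=10
after path 4 (8→0→4→1→3, push 2): res(1,3)=8

Residual capacity of (1,3): 8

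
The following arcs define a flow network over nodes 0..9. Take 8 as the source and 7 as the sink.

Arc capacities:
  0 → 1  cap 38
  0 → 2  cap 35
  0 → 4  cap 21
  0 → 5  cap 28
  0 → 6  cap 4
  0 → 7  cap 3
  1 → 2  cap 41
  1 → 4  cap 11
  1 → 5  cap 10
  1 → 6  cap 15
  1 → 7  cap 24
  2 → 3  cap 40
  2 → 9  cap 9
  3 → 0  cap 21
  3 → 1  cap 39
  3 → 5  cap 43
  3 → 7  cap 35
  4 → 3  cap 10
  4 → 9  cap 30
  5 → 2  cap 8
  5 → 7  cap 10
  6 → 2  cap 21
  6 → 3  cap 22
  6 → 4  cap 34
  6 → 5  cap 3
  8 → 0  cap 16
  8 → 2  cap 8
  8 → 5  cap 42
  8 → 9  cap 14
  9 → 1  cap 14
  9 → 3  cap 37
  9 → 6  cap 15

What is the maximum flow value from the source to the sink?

Maximum flow value: 56

augment #1: 8→0→7 bottleneck 3, total now 3
augment #2: 8→5→7 bottleneck 10, total now 13
augment #3: 8→0→1→7 bottleneck 13, total now 26
augment #4: 8→2→3→7 bottleneck 8, total now 34
augment #5: 8→9→1→7 bottleneck 11, total now 45
augment #6: 8→9→3→7 bottleneck 3, total now 48
augment #7: 8→5→2→3→7 bottleneck 8, total now 56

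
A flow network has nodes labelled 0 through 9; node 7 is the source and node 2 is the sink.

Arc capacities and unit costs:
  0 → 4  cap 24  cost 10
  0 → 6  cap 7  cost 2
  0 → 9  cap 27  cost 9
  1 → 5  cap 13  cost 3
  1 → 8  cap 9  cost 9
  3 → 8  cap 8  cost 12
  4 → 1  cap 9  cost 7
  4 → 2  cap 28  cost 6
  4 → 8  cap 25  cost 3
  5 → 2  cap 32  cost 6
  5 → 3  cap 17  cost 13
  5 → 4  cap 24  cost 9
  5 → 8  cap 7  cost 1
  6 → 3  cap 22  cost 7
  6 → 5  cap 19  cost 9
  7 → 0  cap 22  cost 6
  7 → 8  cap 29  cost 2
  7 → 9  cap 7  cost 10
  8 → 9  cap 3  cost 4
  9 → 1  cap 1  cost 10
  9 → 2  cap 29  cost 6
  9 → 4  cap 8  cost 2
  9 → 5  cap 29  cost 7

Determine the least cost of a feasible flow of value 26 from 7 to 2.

Minimum cost for 26 units: 484

shortest-cost path #1: 7→8→9→2 push 3 @ unit cost 12 (adds 36)
shortest-cost path #2: 7→9→2 push 7 @ unit cost 16 (adds 112)
shortest-cost path #3: 7→0→9→2 push 16 @ unit cost 21 (adds 336)
total cost = 484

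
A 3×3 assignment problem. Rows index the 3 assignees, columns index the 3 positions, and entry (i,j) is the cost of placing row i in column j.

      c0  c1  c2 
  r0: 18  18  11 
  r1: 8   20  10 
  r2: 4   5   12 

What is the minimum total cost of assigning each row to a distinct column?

optimal assignment: row0→col2 (cost 11), row1→col0 (cost 8), row2→col1 (cost 5)
total = 11 + 8 + 5 = 24

Minimum assignment cost: 24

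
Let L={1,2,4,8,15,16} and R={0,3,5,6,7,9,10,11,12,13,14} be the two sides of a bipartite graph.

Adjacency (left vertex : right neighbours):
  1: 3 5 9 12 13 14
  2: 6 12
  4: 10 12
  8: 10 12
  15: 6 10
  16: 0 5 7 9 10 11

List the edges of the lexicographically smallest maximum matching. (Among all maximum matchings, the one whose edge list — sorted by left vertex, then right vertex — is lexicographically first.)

|M| = 5 (so the lex-smallest maximum matching has 5 edges)
process left vertices in ascending order; for each, take the smallest-labelled available neighbour that still permits 5 edges overall, or leave it unmatched if none does
lex-smallest matching: {1-3, 2-6, 4-10, 8-12, 16-0}

Lex-smallest maximum matching: {(1,3), (2,6), (4,10), (8,12), (16,0)}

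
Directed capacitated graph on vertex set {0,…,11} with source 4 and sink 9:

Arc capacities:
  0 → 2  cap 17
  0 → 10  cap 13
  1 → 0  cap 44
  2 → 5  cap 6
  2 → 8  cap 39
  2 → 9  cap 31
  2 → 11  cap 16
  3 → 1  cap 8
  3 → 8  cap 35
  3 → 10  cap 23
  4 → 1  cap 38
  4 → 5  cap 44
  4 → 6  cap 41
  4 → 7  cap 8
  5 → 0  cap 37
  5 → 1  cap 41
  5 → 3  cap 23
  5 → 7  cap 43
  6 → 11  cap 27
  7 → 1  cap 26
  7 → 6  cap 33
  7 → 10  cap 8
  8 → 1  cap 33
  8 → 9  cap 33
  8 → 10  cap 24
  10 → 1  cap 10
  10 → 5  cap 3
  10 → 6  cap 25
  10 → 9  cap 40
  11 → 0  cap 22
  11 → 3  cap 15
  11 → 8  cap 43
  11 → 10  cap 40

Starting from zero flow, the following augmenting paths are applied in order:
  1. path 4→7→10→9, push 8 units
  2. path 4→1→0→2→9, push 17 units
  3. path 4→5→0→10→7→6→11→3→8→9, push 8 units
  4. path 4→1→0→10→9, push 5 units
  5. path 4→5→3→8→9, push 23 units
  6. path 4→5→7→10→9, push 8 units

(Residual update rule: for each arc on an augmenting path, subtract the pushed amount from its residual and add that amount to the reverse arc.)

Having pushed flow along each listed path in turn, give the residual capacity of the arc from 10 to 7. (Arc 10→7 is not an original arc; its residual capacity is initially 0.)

Residual capacity of (10,7): 8

after path 1 (4→7→10→9, push 8): res(10,7)=8
after path 2 (4→1→0→2→9, push 17): res(10,7)=8
after path 3 (4→5→0→10→7→6→11→3→8→9, push 8): res(10,7)=0
after path 4 (4→1→0→10→9, push 5): res(10,7)=0
after path 5 (4→5→3→8→9, push 23): res(10,7)=0
after path 6 (4→5→7→10→9, push 8): res(10,7)=8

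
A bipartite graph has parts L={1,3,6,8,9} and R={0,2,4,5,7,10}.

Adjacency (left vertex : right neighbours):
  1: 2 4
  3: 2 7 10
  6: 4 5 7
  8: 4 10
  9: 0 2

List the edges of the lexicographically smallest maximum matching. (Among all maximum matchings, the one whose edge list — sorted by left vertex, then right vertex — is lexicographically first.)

Lex-smallest maximum matching: {(1,2), (3,7), (6,4), (8,10), (9,0)}

|M| = 5 (so the lex-smallest maximum matching has 5 edges)
process left vertices in ascending order; for each, take the smallest-labelled available neighbour that still permits 5 edges overall, or leave it unmatched if none does
lex-smallest matching: {1-2, 3-7, 6-4, 8-10, 9-0}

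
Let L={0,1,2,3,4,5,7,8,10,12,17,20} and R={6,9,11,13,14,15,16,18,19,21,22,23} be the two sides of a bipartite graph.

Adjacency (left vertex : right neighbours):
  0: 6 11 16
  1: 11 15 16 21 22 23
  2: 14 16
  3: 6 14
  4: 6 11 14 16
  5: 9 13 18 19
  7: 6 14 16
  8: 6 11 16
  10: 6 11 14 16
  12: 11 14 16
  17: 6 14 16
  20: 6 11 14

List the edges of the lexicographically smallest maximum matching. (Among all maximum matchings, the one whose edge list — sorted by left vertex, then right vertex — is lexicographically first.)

Lex-smallest maximum matching: {(0,6), (1,15), (2,14), (4,11), (5,9), (7,16)}

|M| = 6 (so the lex-smallest maximum matching has 6 edges)
process left vertices in ascending order; for each, take the smallest-labelled available neighbour that still permits 6 edges overall, or leave it unmatched if none does
lex-smallest matching: {0-6, 1-15, 2-14, 4-11, 5-9, 7-16}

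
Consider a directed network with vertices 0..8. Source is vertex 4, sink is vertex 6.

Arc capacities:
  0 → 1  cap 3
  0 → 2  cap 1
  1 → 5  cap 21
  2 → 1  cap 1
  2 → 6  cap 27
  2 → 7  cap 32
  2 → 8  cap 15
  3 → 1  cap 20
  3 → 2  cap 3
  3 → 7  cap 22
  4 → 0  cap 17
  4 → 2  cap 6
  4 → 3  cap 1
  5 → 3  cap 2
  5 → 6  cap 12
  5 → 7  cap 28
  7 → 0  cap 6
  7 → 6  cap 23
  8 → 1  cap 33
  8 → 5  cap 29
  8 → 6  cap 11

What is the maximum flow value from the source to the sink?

Maximum flow value: 11

augment #1: 4→2→6 bottleneck 6, total now 6
augment #2: 4→0→2→6 bottleneck 1, total now 7
augment #3: 4→3→2→6 bottleneck 1, total now 8
augment #4: 4→0→1→5→6 bottleneck 3, total now 11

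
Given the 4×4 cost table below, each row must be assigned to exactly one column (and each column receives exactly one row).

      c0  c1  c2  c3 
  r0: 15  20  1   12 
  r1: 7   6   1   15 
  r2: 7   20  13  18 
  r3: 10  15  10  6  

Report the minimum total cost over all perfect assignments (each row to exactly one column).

optimal assignment: row0→col2 (cost 1), row1→col1 (cost 6), row2→col0 (cost 7), row3→col3 (cost 6)
total = 1 + 6 + 7 + 6 = 20

Minimum assignment cost: 20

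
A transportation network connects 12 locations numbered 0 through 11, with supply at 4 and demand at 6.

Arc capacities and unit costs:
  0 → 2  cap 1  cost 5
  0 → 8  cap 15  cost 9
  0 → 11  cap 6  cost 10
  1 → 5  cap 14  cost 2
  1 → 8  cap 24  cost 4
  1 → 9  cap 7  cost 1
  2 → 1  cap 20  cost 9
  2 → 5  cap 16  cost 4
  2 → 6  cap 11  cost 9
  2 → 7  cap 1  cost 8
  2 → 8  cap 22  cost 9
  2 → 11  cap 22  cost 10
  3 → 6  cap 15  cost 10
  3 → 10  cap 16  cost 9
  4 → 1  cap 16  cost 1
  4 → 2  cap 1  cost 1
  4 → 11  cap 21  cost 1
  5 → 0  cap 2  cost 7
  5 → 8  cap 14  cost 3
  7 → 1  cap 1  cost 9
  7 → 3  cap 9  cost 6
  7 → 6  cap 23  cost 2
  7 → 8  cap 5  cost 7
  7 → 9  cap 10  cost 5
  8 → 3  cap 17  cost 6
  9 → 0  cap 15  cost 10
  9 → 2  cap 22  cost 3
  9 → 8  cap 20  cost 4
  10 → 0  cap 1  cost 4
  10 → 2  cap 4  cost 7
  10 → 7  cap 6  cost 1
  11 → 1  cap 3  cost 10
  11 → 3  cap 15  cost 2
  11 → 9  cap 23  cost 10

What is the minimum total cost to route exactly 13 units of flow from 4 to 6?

shortest-cost path #1: 4→2→6 push 1 @ unit cost 10 (adds 10)
shortest-cost path #2: 4→11→3→6 push 12 @ unit cost 13 (adds 156)
total cost = 166

Minimum cost for 13 units: 166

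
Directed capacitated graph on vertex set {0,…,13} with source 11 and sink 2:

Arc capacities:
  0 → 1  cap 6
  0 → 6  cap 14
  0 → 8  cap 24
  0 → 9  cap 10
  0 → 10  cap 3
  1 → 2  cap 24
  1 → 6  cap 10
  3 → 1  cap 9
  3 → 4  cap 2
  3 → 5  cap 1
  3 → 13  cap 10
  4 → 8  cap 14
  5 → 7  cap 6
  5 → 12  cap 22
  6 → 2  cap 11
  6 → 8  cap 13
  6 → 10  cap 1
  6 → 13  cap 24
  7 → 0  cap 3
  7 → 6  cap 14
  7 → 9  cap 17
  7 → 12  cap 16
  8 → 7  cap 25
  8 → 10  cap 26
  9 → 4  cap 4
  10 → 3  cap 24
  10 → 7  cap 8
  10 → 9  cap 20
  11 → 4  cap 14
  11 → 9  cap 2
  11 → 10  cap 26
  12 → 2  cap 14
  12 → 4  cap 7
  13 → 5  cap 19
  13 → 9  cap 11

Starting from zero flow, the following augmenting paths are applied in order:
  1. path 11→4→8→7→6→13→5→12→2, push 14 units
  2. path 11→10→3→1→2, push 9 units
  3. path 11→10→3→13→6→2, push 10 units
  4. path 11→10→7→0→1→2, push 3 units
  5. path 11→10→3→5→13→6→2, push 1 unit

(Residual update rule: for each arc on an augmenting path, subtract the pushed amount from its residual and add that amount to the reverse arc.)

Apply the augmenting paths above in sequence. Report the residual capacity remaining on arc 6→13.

after path 1 (11→4→8→7→6→13→5→12→2, push 14): res(6,13)=10
after path 2 (11→10→3→1→2, push 9): res(6,13)=10
after path 3 (11→10→3→13→6→2, push 10): res(6,13)=20
after path 4 (11→10→7→0→1→2, push 3): res(6,13)=20
after path 5 (11→10→3→5→13→6→2, push 1): res(6,13)=21

Residual capacity of (6,13): 21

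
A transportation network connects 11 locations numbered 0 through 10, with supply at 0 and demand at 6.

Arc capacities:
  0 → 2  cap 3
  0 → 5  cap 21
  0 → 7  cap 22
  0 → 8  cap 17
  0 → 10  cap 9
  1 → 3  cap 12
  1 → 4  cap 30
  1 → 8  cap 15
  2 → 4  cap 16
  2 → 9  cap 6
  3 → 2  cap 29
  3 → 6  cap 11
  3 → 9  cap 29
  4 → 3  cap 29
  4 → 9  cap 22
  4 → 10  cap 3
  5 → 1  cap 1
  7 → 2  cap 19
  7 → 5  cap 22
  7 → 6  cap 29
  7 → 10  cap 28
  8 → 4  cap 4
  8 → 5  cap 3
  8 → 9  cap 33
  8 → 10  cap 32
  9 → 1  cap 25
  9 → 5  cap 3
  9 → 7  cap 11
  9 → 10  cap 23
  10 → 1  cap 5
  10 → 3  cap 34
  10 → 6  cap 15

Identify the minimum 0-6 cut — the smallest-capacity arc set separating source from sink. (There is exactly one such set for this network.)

augment #1: 0→7→6 push 22
augment #2: 0→10→6 push 9
augment #3: 0→8→10→6 push 6
augment #4: 0→2→4→3→6 push 3
augment #5: 0→5→1→3→6 push 1
augment #6: 0→8→4→3→6 push 4
augment #7: 0→8→9→7→6 push 7
max flow = 52; residual-reachable set from 0 gives S-side
cut edges (S→T): {(0,2), (0,7), (0,8), (0,10), (5,1)} total cap 52

Min-cut arcs: {(0,2), (0,7), (0,8), (0,10), (5,1)} (total capacity 52)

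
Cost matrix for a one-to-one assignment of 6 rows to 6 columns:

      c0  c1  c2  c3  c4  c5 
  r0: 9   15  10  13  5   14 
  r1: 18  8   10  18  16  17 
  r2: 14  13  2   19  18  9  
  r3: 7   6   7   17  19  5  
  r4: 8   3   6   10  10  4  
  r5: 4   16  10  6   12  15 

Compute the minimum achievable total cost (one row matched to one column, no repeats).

optimal assignment: row0→col4 (cost 5), row1→col1 (cost 8), row2→col2 (cost 2), row3→col0 (cost 7), row4→col5 (cost 4), row5→col3 (cost 6)
total = 5 + 8 + 2 + 7 + 4 + 6 = 32

Minimum assignment cost: 32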